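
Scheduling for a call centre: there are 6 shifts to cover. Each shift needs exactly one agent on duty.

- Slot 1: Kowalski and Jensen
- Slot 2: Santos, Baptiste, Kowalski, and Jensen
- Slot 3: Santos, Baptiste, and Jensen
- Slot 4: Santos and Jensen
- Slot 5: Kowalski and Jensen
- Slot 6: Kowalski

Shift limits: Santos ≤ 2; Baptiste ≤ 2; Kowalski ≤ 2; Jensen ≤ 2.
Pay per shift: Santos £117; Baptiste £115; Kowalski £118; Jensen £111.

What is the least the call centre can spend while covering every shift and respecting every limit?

£687

Slot 6 can only be covered by Kowalski, so that assignment is forced.
Picking the cheapest available agent for each shift independently would cost £673, but that ignores the shift limits.
An optimal schedule: Slot 1→Jensen, Slot 2→Baptiste, Slot 3→Baptiste, Slot 4→Santos, Slot 5→Jensen, Slot 6→Kowalski.
Total: 111 + 115 + 115 + 117 + 111 + 118 = £687.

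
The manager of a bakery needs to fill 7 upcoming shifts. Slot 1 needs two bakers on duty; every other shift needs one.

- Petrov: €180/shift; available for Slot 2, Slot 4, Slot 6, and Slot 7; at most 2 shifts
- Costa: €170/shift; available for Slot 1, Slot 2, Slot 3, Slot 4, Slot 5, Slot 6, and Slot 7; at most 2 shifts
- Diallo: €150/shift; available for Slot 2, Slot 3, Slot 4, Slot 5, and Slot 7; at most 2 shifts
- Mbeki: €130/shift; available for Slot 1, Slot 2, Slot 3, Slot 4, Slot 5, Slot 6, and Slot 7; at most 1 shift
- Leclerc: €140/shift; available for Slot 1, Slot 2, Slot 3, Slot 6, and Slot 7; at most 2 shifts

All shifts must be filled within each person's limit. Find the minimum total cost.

Picking the cheapest available baker for each shift independently would cost €1050, but that ignores the shift limits.
An optimal schedule: Slot 1→Mbeki+Leclerc, Slot 2→Costa, Slot 3→Leclerc, Slot 4→Diallo, Slot 5→Diallo, Slot 6→Costa, Slot 7→Petrov.
Total: 130 + 140 + 170 + 140 + 150 + 150 + 170 + 180 = €1230.

€1230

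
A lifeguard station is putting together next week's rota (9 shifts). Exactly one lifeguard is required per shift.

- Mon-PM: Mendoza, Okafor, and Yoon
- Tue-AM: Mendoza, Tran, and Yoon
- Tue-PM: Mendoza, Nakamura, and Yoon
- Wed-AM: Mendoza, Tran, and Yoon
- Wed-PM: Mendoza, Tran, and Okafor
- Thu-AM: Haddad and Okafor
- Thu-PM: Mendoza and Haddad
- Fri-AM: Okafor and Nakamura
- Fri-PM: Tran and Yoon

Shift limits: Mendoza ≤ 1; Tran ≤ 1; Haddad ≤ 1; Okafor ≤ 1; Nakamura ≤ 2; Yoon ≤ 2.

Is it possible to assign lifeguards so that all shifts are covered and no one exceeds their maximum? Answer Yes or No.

No

Total capacity is 1+1+1+1+2+2 = 8 but 9 worker-slots are needed — infeasible.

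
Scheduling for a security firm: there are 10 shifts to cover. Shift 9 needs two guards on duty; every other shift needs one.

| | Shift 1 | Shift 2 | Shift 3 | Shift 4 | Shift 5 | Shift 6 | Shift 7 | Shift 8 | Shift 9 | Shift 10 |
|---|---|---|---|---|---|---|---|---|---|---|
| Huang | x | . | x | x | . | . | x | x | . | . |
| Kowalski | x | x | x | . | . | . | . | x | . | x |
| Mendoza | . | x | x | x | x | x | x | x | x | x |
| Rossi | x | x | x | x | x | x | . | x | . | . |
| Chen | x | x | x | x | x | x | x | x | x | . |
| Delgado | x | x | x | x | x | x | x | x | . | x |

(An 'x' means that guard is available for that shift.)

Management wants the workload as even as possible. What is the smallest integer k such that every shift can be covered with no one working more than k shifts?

2

With 6 guards and 11 worker-slots to fill, someone must work at least ⌈11/6⌉ = 2 shifts, so k ≥ 2.
k = 2 works: Shift 1→Huang, Shift 2→Kowalski, Shift 3→Chen, Shift 4→Rossi, Shift 5→Mendoza, Shift 6→Rossi, Shift 7→Huang, Shift 8→Delgado, Shift 9→Mendoza+Chen, Shift 10→Kowalski.
Loads: Huang 2, Kowalski 2, Mendoza 2, Rossi 2, Chen 2, Delgado 1 — all ≤ 2.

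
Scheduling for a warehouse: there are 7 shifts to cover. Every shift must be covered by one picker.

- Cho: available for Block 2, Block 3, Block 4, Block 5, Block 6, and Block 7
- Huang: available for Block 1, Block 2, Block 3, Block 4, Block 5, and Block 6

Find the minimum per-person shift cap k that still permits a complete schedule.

4

With 2 pickers and 7 worker-slots to fill, someone must work at least ⌈7/2⌉ = 4 shifts, so k ≥ 4.
k = 4 works: Block 1→Huang, Block 2→Cho, Block 3→Cho, Block 4→Cho, Block 5→Huang, Block 6→Huang, Block 7→Cho.
Loads: Cho 4, Huang 3 — all ≤ 4.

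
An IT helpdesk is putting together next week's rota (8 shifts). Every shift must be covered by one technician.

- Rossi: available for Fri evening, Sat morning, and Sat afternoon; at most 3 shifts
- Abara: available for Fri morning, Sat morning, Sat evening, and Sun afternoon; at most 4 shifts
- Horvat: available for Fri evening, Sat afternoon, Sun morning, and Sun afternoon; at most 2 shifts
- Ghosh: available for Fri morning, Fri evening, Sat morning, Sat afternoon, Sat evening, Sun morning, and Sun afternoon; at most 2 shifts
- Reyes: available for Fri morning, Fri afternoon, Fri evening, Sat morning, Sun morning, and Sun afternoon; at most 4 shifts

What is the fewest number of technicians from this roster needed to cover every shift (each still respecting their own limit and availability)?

3

8 slots to fill and no one can take more than 4, so at least ⌈8/4⌉ = 2 technicians are needed.
No set of 2 technicians can cover every shift (each such set leaves at least one shift with no one available or exceeds a cap).
Rossi, Abara, and Reyes alone can cover everything: Fri morning→Abara, Fri afternoon→Reyes, Fri evening→Rossi, Sat morning→Rossi, Sat afternoon→Rossi, Sat evening→Abara, Sun morning→Reyes, Sun afternoon→Abara.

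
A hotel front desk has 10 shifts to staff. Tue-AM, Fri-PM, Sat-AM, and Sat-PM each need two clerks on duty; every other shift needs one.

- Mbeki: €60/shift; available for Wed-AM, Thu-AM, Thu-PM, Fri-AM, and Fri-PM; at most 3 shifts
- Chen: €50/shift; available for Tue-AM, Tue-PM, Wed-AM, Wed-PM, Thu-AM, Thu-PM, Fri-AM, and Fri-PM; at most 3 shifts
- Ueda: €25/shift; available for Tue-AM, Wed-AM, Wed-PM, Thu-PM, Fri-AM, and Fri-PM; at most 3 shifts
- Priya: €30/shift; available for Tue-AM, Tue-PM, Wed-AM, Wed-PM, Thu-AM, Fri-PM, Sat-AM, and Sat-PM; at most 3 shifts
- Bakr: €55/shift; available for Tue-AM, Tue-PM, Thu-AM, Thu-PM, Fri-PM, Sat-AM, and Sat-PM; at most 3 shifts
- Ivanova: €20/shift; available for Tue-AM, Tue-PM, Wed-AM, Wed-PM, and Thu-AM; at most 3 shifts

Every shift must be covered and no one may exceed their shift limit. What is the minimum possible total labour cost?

€485

Sat-AM can only be covered by Priya and Bakr, so that assignment is forced.
Sat-PM can only be covered by Priya and Bakr, so that assignment is forced.
Picking the cheapest available clerk for each shift independently would cost €400, but that ignores the shift limits.
An optimal schedule: Tue-AM→Ueda+Chen, Tue-PM→Ivanova, Wed-AM→Ivanova, Wed-PM→Ivanova, Thu-AM→Chen, Thu-PM→Ueda, Fri-AM→Ueda, Fri-PM→Priya+Chen, Sat-AM→Priya+Bakr, Sat-PM→Priya+Bakr.
Total: 25 + 50 + 20 + 20 + 20 + 50 + 25 + 25 + 30 + 50 + 30 + 55 + 30 + 55 = €485.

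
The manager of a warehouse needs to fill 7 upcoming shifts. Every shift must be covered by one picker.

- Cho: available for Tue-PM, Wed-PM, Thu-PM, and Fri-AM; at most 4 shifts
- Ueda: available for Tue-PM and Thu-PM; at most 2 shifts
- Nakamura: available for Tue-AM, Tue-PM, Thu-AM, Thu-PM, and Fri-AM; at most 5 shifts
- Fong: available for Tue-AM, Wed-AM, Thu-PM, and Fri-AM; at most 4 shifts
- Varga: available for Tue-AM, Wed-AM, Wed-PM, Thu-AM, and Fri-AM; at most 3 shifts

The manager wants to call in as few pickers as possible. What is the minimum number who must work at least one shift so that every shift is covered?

2

7 slots to fill and no one can take more than 5, so at least ⌈7/5⌉ = 2 pickers are needed.
Cho and Varga alone can cover everything: Tue-AM→Varga, Tue-PM→Cho, Wed-AM→Varga, Wed-PM→Cho, Thu-AM→Varga, Thu-PM→Cho, Fri-AM→Cho.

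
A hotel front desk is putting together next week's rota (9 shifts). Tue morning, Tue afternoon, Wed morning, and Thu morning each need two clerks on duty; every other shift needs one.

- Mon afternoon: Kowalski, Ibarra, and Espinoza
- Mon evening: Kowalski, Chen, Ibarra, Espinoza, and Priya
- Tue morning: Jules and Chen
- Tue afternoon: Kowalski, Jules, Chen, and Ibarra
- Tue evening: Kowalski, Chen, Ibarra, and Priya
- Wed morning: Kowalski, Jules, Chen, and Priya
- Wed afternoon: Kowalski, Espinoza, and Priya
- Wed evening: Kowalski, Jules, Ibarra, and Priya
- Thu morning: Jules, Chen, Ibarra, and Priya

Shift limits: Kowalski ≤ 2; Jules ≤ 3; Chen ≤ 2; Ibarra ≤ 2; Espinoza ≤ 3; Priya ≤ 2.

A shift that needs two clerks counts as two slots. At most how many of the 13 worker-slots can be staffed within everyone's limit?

Total capacity across all clerks is 2+3+2+2+3+2 = 14, and 13 slots are needed, so at most 13 can be filled.
An assignment achieving 13: Mon afternoon→Kowalski, Mon evening→Espinoza, Tue morning→Jules+Chen, Tue afternoon→Kowalski+Jules, Tue evening→Chen, Wed morning→Jules+Priya, Wed afternoon→Espinoza, Wed evening→Ibarra, Thu morning→Ibarra+Priya.
Loads: Kowalski 2/2, Jules 3/3, Chen 2/2, Ibarra 2/2, Espinoza 2/3, Priya 2/2.

13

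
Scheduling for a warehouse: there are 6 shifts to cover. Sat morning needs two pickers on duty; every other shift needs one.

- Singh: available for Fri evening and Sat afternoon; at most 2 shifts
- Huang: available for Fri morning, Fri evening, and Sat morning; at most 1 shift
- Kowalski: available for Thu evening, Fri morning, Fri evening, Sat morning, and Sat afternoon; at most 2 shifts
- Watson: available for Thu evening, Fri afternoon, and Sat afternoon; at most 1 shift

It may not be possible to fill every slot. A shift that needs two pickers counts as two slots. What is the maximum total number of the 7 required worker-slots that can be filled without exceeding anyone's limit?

6

Total capacity across all pickers is 2+1+2+1 = 6, and 7 slots are needed, so at most 6 can be filled.
An assignment achieving 6: Thu evening→Kowalski, Fri morning→Huang, Fri afternoon→Watson, Fri evening→Singh, Sat morning→Kowalski, Sat afternoon→Singh.
Loads: Singh 2/2, Huang 1/1, Kowalski 2/2, Watson 1/1.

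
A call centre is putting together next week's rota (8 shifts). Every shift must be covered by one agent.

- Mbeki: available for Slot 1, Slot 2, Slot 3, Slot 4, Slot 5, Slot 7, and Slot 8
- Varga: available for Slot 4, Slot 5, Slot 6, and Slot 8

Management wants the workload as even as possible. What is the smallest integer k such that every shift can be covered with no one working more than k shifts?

With 2 agents and 8 worker-slots to fill, someone must work at least ⌈8/2⌉ = 4 shifts, so k ≥ 4.
k = 4 works: Slot 1→Mbeki, Slot 2→Mbeki, Slot 3→Mbeki, Slot 4→Varga, Slot 5→Varga, Slot 6→Varga, Slot 7→Mbeki, Slot 8→Varga.
Loads: Mbeki 4, Varga 4 — all ≤ 4.

4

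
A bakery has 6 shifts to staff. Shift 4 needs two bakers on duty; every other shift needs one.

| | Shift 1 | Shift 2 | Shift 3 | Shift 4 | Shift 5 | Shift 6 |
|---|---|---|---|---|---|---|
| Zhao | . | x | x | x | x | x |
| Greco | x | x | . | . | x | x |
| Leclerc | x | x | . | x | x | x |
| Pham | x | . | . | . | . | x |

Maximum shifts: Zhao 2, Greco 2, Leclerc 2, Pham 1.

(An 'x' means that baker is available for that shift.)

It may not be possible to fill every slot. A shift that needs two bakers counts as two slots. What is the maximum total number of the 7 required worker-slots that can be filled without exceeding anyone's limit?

Total capacity across all bakers is 2+2+2+1 = 7, and 7 slots are needed, so at most 7 can be filled.
An assignment achieving 7: Shift 1→Greco, Shift 2→Greco, Shift 3→Zhao, Shift 4→Zhao+Leclerc, Shift 5→Leclerc, Shift 6→Pham.
Loads: Zhao 2/2, Greco 2/2, Leclerc 2/2, Pham 1/1.

7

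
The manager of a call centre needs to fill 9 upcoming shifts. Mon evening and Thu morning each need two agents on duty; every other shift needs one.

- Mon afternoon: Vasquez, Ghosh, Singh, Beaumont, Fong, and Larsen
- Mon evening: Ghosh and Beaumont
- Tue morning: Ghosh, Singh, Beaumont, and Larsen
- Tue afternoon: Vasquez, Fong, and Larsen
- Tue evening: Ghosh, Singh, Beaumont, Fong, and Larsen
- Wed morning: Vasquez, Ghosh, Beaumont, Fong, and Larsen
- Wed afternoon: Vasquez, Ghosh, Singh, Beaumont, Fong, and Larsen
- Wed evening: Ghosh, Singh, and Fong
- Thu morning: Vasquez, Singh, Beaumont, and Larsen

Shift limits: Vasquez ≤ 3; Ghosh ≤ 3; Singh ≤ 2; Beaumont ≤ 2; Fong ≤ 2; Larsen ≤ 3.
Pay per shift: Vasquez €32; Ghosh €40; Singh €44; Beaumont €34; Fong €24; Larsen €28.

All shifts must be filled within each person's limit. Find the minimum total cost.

€336

Mon evening can only be covered by Ghosh and Beaumont, so that assignment is forced.
Picking the cheapest available agent for each shift independently would cost €306, but that ignores the shift limits.
An optimal schedule: Mon afternoon→Vasquez, Mon evening→Beaumont+Ghosh, Tue morning→Larsen, Tue afternoon→Fong, Tue evening→Larsen, Wed morning→Larsen, Wed afternoon→Vasquez, Wed evening→Fong, Thu morning→Vasquez+Beaumont.
Total: 32 + 34 + 40 + 28 + 24 + 28 + 28 + 32 + 24 + 32 + 34 = €336.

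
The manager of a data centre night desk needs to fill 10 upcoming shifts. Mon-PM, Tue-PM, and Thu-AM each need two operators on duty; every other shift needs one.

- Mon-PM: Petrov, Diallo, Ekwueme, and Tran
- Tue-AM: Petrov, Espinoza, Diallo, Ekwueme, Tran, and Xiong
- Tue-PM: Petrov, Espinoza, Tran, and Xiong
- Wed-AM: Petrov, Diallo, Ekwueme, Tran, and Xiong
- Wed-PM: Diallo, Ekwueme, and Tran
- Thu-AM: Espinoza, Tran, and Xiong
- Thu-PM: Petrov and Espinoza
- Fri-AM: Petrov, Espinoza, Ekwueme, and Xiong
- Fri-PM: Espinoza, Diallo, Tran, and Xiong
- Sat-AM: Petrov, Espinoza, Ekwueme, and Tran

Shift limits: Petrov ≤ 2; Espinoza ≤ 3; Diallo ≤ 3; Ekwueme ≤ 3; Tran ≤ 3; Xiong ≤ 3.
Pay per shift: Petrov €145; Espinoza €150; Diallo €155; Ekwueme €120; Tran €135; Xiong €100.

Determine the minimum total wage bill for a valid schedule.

€1655

Picking the cheapest available operator for each shift independently would cost €1510, but that ignores the shift limits.
An optimal schedule: Mon-PM→Tran+Petrov, Tue-AM→Espinoza, Tue-PM→Tran+Espinoza, Wed-AM→Ekwueme, Wed-PM→Ekwueme, Thu-AM→Xiong+Tran, Thu-PM→Petrov, Fri-AM→Xiong, Fri-PM→Xiong, Sat-AM→Ekwueme.
Total: 135 + 145 + 150 + 135 + 150 + 120 + 120 + 100 + 135 + 145 + 100 + 100 + 120 = €1655.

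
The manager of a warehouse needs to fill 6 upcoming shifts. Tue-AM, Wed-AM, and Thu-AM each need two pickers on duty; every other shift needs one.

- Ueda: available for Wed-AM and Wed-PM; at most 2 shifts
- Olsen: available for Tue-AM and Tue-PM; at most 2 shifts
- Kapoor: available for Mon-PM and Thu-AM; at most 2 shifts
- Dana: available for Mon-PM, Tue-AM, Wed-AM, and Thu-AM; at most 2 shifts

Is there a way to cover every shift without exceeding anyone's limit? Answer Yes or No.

Shifts {Tue-AM, Wed-AM, Thu-AM} need 6 worker-slots in total, but the pickers available for any of those shifts (Ueda, Olsen, Kapoor, and Dana) can supply at most 5 among them. So no valid schedule exists.

No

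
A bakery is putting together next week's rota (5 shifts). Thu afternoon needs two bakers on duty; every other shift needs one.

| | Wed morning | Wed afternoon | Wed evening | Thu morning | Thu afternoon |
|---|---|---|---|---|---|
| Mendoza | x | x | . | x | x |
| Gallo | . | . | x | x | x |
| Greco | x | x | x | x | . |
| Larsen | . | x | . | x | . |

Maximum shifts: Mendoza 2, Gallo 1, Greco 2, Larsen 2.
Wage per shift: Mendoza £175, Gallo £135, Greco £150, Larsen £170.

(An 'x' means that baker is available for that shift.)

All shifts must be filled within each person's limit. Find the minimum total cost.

£950

Thu afternoon can only be covered by Mendoza and Gallo, so that assignment is forced.
Picking the cheapest available baker for each shift independently would cost £880, but that ignores the shift limits.
An optimal schedule: Wed morning→Greco, Wed afternoon→Larsen, Wed evening→Greco, Thu morning→Larsen, Thu afternoon→Gallo+Mendoza.
Total: 150 + 170 + 150 + 170 + 135 + 175 = £950.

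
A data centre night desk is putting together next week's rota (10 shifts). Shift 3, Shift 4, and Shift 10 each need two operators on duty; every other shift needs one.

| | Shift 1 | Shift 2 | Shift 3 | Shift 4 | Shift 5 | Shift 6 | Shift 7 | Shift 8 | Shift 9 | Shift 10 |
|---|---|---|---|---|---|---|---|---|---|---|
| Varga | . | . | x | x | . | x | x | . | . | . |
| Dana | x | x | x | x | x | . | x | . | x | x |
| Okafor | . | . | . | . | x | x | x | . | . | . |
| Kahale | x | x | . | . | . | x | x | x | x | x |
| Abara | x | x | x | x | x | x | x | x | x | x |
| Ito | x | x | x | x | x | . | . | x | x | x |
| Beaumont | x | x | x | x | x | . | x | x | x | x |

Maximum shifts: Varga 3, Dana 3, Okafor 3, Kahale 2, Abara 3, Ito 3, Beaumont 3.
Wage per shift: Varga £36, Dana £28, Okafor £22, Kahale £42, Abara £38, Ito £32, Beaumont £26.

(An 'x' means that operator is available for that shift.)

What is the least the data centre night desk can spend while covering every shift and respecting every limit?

Picking the cheapest available operator for each shift independently would cost £332, but that ignores the shift limits.
An optimal schedule: Shift 1→Beaumont, Shift 2→Beaumont, Shift 3→Dana+Ito, Shift 4→Ito+Varga, Shift 5→Okafor, Shift 6→Okafor, Shift 7→Okafor, Shift 8→Beaumont, Shift 9→Dana, Shift 10→Dana+Ito.
Total: 26 + 26 + 28 + 32 + 32 + 36 + 22 + 22 + 22 + 26 + 28 + 28 + 32 = £360.

£360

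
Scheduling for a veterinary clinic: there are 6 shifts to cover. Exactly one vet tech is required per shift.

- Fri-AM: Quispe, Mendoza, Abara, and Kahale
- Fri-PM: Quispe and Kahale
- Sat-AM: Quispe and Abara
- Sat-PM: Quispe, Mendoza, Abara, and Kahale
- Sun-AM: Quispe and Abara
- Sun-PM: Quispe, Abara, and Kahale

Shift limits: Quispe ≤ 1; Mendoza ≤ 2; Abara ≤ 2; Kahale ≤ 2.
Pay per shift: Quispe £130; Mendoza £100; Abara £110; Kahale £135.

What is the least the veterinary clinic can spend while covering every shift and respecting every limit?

Picking the cheapest available vet tech for each shift independently would cost £660, but that ignores the shift limits.
An optimal schedule: Fri-AM→Mendoza, Fri-PM→Quispe, Sat-AM→Abara, Sat-PM→Mendoza, Sun-AM→Abara, Sun-PM→Kahale.
Total: 100 + 130 + 110 + 100 + 110 + 135 = £685.

£685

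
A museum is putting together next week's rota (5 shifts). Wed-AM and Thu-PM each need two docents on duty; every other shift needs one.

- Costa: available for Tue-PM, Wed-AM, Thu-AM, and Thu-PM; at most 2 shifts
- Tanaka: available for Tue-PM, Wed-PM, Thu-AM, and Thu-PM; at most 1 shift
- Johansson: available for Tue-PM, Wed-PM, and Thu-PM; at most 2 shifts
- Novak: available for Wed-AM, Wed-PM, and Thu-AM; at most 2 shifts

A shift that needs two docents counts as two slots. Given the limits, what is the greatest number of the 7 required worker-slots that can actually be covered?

7

Total capacity across all docents is 2+1+2+2 = 7, and 7 slots are needed, so at most 7 can be filled.
An assignment achieving 7: Tue-PM→Costa, Wed-AM→Costa+Novak, Wed-PM→Johansson, Thu-AM→Novak, Thu-PM→Tanaka+Johansson.
Loads: Costa 2/2, Tanaka 1/1, Johansson 2/2, Novak 2/2.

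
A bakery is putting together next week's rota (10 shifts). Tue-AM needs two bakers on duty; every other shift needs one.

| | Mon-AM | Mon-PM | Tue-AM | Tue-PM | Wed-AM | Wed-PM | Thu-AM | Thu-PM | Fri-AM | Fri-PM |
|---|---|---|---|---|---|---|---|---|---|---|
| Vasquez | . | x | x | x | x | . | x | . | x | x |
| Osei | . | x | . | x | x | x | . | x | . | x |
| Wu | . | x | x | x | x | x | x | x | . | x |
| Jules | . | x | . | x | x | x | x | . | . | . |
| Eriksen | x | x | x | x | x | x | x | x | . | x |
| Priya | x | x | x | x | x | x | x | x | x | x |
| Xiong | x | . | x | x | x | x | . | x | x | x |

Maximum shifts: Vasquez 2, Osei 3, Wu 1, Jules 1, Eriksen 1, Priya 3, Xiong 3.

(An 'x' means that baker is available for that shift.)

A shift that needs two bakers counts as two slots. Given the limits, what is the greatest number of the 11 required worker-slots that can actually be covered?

Total capacity across all bakers is 2+3+1+1+1+3+3 = 14, and 11 slots are needed, so at most 11 can be filled.
An assignment achieving 11: Mon-AM→Eriksen, Mon-PM→Osei, Tue-AM→Vasquez+Wu, Tue-PM→Priya, Wed-AM→Priya, Wed-PM→Osei, Thu-AM→Jules, Thu-PM→Osei, Fri-AM→Vasquez, Fri-PM→Priya.
Loads: Vasquez 2/2, Osei 3/3, Wu 1/1, Jules 1/1, Eriksen 1/1, Priya 3/3, Xiong 0/3.

11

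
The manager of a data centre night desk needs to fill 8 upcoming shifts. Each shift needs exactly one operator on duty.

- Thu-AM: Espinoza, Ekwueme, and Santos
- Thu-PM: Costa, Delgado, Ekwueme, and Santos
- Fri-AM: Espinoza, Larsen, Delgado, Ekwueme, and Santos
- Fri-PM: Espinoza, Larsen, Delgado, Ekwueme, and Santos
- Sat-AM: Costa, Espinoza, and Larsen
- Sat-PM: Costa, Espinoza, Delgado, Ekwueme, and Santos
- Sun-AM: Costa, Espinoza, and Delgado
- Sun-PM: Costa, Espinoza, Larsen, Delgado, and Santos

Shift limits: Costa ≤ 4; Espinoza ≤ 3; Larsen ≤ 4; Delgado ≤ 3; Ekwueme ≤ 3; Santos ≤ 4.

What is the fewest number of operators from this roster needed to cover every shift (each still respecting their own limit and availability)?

2

8 slots to fill and no one can take more than 4, so at least ⌈8/4⌉ = 2 operators are needed.
Costa and Santos alone can cover everything: Thu-AM→Santos, Thu-PM→Costa, Fri-AM→Santos, Fri-PM→Santos, Sat-AM→Costa, Sat-PM→Costa, Sun-AM→Costa, Sun-PM→Santos.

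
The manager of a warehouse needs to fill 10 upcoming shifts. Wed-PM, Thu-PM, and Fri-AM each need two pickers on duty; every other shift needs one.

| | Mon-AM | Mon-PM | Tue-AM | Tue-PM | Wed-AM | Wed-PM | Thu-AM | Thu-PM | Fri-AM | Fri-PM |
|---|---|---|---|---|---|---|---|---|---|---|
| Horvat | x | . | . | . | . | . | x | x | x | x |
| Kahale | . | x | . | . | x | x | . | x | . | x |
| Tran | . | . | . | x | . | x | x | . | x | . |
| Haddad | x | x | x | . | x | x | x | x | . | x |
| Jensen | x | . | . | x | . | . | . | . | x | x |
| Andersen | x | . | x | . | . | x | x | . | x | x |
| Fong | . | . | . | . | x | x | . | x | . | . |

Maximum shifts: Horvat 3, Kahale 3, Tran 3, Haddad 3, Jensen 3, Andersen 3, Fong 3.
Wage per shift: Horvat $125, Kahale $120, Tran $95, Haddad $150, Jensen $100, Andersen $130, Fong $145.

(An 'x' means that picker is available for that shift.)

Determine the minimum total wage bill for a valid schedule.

Picking the cheapest available picker for each shift independently would cost $1415, but that ignores the shift limits.
An optimal schedule: Mon-AM→Jensen, Mon-PM→Kahale, Tue-AM→Andersen, Tue-PM→Tran, Wed-AM→Kahale, Wed-PM→Tran+Andersen, Thu-AM→Tran, Thu-PM→Kahale+Horvat, Fri-AM→Jensen+Horvat, Fri-PM→Jensen.
Total: 100 + 120 + 130 + 95 + 120 + 95 + 130 + 95 + 120 + 125 + 100 + 125 + 100 = $1455.

$1455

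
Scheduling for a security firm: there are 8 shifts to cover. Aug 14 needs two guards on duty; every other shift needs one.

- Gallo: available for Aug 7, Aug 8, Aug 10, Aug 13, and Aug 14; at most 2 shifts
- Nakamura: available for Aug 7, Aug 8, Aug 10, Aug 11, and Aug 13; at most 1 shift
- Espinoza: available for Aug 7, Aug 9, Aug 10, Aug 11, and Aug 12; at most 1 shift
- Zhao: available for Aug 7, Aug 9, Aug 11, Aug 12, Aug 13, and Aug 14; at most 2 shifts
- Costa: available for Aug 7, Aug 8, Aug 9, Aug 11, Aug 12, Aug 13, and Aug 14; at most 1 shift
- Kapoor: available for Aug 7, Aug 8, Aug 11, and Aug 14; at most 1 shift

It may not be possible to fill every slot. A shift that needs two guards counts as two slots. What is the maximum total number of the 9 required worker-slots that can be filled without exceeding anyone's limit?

8

Total capacity across all guards is 2+1+1+2+1+1 = 8, and 9 slots are needed, so at most 8 can be filled.
An assignment achieving 8: Aug 8→Gallo, Aug 9→Espinoza, Aug 10→Gallo, Aug 11→Kapoor, Aug 12→Zhao, Aug 13→Nakamura, Aug 14→Zhao+Costa.
Loads: Gallo 2/2, Nakamura 1/1, Espinoza 1/1, Zhao 2/2, Costa 1/1, Kapoor 1/1.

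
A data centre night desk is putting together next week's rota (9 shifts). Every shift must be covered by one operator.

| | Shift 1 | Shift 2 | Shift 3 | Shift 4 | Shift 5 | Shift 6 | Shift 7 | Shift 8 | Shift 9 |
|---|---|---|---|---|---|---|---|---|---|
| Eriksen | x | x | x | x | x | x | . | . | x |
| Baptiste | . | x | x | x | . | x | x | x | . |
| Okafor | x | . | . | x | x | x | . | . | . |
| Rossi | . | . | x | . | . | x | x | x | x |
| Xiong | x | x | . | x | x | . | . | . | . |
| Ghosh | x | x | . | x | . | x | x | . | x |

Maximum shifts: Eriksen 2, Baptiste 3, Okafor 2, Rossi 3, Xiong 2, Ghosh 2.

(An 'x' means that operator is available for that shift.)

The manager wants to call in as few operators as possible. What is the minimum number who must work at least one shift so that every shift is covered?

4

9 slots to fill and no one can take more than 3, so at least ⌈9/3⌉ = 3 operators are needed.
Any 3 operators together have capacity at most 3+3+2 = 8 < 9 slots, so 3 can never suffice.
Eriksen, Baptiste, Okafor, and Rossi alone can cover everything: Shift 1→Eriksen, Shift 2→Eriksen, Shift 3→Baptiste, Shift 4→Okafor, Shift 5→Okafor, Shift 6→Rossi, Shift 7→Baptiste, Shift 8→Baptiste, Shift 9→Rossi.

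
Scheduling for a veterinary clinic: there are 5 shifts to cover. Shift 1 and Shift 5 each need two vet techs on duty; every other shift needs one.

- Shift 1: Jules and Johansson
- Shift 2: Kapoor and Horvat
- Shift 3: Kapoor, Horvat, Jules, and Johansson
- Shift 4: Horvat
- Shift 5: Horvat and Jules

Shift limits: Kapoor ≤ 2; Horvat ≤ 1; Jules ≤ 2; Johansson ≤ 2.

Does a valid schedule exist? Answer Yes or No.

No

Total capacity is 7 and 7 slots are needed, so capacity alone doesn't rule it out.
Shifts {Shift 4, Shift 5} need 3 worker-slots in total, but the vet techs available for any of those shifts (Horvat and Jules) can supply at most 2 among them. So no valid schedule exists.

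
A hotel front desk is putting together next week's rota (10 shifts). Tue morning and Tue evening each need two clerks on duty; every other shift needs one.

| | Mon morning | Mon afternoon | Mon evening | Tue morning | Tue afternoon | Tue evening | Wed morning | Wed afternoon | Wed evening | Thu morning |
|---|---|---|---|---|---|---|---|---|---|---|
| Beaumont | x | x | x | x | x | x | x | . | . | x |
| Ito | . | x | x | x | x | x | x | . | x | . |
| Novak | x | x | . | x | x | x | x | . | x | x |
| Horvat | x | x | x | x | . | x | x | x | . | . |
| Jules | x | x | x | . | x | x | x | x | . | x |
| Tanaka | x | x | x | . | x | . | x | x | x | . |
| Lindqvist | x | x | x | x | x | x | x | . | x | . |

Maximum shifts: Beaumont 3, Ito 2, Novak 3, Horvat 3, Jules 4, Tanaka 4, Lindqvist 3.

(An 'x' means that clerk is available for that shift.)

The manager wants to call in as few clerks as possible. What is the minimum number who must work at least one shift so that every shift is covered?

12 slots to fill and no one can take more than 4, so at least ⌈12/4⌉ = 3 clerks are needed.
Any 3 clerks together have capacity at most 4+4+3 = 11 < 12 slots, so 3 can never suffice.
Beaumont, Ito, Novak, and Jules alone can cover everything: Mon morning→Beaumont, Mon afternoon→Novak, Mon evening→Beaumont, Tue morning→Beaumont+Ito, Tue afternoon→Jules, Tue evening→Novak+Jules, Wed morning→Jules, Wed afternoon→Jules, Wed evening→Ito, Thu morning→Novak.

4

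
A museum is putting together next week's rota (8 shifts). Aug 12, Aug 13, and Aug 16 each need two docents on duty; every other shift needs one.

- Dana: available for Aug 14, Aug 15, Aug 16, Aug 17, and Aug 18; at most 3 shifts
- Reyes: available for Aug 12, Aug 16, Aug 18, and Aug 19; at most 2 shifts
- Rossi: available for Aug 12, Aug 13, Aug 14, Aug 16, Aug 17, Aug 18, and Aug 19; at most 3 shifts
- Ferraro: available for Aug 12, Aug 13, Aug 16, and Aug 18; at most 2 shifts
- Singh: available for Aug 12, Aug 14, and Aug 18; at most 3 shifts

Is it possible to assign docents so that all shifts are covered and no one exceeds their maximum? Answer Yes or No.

Aug 13 can only be covered by Rossi and Ferraro, so that assignment is forced.
Aug 15 can only be covered by Dana, so that assignment is forced.
One valid schedule: Aug 12→Rossi+Singh, Aug 13→Rossi+Ferraro, Aug 14→Dana, Aug 15→Dana, Aug 16→Rossi+Ferraro, Aug 17→Dana, Aug 18→Reyes, Aug 19→Reyes.
Loads: Dana 3/3, Reyes 2/2, Rossi 3/3, Ferraro 2/2, Singh 1/3 — all within limits.

Yes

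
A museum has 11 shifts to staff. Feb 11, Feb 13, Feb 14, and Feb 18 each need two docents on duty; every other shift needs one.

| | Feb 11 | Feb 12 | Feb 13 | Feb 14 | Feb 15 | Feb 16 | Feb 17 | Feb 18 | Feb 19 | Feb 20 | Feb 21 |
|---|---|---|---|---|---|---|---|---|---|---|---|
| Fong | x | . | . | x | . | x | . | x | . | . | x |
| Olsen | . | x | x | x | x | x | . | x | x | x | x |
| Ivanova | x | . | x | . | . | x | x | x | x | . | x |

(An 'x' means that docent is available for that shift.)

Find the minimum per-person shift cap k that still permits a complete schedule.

With 3 docents and 15 worker-slots to fill, someone must work at least ⌈15/3⌉ = 5 shifts, so k ≥ 5.
k = 5 works: Feb 11→Fong+Ivanova, Feb 12→Olsen, Feb 13→Olsen+Ivanova, Feb 14→Fong+Olsen, Feb 15→Olsen, Feb 16→Fong, Feb 17→Ivanova, Feb 18→Fong+Ivanova, Feb 19→Ivanova, Feb 20→Olsen, Feb 21→Fong.
Loads: Fong 5, Olsen 5, Ivanova 5 — all ≤ 5.

5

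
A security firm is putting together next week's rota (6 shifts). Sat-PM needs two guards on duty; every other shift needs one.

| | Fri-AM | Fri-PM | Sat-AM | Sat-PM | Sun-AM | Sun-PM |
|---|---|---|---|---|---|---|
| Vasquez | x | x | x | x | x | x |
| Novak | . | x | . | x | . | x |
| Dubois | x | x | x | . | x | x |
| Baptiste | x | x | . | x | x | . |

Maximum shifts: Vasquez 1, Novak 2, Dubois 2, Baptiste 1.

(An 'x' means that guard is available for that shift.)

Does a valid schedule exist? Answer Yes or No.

No

Total capacity is 1+2+2+1 = 6 but 7 worker-slots are needed — infeasible.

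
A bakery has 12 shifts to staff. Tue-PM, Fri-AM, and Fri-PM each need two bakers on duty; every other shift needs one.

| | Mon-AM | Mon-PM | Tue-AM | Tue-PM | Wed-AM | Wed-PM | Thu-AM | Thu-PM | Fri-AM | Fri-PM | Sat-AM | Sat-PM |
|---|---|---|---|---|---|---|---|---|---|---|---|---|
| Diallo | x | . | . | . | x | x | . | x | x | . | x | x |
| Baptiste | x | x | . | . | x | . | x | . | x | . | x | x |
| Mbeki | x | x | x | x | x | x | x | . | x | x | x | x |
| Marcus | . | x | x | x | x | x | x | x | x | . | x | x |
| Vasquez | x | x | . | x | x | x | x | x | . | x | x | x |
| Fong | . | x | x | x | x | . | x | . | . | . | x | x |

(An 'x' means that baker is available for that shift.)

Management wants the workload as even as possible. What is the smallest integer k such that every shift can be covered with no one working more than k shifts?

3

With 6 bakers and 15 worker-slots to fill, someone must work at least ⌈15/6⌉ = 3 shifts, so k ≥ 3.
k = 3 works: Mon-AM→Diallo, Mon-PM→Baptiste, Tue-AM→Mbeki, Tue-PM→Mbeki+Marcus, Wed-AM→Marcus, Wed-PM→Diallo, Thu-AM→Baptiste, Thu-PM→Diallo, Fri-AM→Baptiste+Marcus, Fri-PM→Mbeki+Vasquez, Sat-AM→Vasquez, Sat-PM→Vasquez.
Loads: Diallo 3, Baptiste 3, Mbeki 3, Marcus 3, Vasquez 3, Fong 0 — all ≤ 3.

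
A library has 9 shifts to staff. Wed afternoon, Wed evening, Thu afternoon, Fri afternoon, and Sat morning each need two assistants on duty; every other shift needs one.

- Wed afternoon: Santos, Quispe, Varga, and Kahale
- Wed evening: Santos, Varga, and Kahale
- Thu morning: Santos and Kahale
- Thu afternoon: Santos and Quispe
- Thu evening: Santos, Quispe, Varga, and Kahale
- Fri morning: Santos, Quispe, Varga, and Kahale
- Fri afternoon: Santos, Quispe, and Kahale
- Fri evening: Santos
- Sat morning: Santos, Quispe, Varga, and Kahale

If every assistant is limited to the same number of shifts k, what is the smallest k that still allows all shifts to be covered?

4

With 4 assistants and 14 worker-slots to fill, someone must work at least ⌈14/4⌉ = 4 shifts, so k ≥ 4.
k = 4 works: Wed afternoon→Varga+Kahale, Wed evening→Santos+Varga, Thu morning→Santos, Thu afternoon→Santos+Quispe, Thu evening→Quispe, Fri morning→Quispe, Fri afternoon→Quispe+Kahale, Fri evening→Santos, Sat morning→Varga+Kahale.
Loads: Santos 4, Quispe 4, Varga 3, Kahale 3 — all ≤ 4.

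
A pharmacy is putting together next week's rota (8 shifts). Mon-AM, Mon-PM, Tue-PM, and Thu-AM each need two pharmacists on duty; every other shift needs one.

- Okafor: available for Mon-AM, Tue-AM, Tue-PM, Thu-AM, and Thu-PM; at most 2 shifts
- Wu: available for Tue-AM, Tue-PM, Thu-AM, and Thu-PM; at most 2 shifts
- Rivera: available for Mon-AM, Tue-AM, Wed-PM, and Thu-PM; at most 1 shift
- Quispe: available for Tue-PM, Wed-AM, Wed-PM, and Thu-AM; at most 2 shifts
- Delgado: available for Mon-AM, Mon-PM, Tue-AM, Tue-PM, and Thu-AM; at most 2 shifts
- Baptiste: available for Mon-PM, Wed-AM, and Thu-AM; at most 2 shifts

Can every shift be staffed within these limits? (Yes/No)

No

Total capacity is 2+2+1+2+2+2 = 11 but 12 worker-slots are needed — infeasible.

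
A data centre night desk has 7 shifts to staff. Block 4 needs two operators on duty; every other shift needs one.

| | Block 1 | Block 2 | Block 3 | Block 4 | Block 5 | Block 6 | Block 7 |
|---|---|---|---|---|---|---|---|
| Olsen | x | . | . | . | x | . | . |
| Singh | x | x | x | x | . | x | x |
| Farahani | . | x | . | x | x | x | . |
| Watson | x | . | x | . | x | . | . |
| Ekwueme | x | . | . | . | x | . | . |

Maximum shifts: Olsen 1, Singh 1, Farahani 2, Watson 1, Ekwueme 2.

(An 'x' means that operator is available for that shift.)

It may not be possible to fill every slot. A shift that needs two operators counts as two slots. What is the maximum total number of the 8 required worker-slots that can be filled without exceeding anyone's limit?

Total capacity across all operators is 1+1+2+1+2 = 7, and 8 slots are needed, so at most 7 can be filled.
Shifts {Block 4, Block 7} need 3 slots but only Singh and Farahani are available for them, supplying at most 2 — so at least 1 slot must go unfilled.
An assignment achieving 6: Block 1→Olsen, Block 2→Farahani, Block 3→Watson, Block 4→Farahani, Block 5→Ekwueme, Block 7→Singh.
Loads: Olsen 1/1, Singh 1/1, Farahani 2/2, Watson 1/1, Ekwueme 1/2.

6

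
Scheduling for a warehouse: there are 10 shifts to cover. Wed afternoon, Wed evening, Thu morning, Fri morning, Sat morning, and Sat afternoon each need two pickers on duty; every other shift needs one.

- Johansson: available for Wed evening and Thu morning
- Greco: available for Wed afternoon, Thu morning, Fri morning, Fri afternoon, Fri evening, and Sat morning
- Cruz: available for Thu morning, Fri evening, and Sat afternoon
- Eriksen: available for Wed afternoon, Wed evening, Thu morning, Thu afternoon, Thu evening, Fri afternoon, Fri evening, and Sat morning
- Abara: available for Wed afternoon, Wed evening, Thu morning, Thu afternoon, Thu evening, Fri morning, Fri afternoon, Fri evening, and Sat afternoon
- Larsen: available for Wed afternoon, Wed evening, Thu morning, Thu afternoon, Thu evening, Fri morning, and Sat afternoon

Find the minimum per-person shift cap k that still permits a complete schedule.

With 6 pickers and 16 worker-slots to fill, someone must work at least ⌈16/6⌉ = 3 shifts, so k ≥ 3.
k = 3 works: Wed afternoon→Abara+Larsen, Wed evening→Johansson+Larsen, Thu morning→Johansson+Cruz, Thu afternoon→Eriksen, Thu evening→Eriksen, Fri morning→Greco+Abara, Fri afternoon→Greco, Fri evening→Cruz, Sat morning→Greco+Eriksen, Sat afternoon→Cruz+Abara.
Loads: Johansson 2, Greco 3, Cruz 3, Eriksen 3, Abara 3, Larsen 2 — all ≤ 3.

3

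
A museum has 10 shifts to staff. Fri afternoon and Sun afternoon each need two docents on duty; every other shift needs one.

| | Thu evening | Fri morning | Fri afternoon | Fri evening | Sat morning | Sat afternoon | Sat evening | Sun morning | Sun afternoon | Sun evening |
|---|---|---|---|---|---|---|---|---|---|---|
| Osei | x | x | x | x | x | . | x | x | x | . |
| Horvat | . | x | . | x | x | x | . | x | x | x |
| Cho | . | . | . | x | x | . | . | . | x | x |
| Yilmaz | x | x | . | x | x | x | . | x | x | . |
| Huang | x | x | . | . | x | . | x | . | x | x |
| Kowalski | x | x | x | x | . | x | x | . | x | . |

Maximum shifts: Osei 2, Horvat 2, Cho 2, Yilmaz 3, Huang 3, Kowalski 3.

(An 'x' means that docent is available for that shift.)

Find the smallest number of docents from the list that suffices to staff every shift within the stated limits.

5

12 slots to fill and no one can take more than 3, so at least ⌈12/3⌉ = 4 docents are needed.
Any 4 docents together have capacity at most 3+3+3+2 = 11 < 12 slots, so 4 can never suffice.
Osei, Horvat, Cho, Yilmaz, and Kowalski alone can cover everything: Thu evening→Yilmaz, Fri morning→Yilmaz, Fri afternoon→Osei+Kowalski, Fri evening→Kowalski, Sat morning→Cho, Sat afternoon→Horvat, Sat evening→Osei, Sun morning→Yilmaz, Sun afternoon→Cho+Kowalski, Sun evening→Horvat.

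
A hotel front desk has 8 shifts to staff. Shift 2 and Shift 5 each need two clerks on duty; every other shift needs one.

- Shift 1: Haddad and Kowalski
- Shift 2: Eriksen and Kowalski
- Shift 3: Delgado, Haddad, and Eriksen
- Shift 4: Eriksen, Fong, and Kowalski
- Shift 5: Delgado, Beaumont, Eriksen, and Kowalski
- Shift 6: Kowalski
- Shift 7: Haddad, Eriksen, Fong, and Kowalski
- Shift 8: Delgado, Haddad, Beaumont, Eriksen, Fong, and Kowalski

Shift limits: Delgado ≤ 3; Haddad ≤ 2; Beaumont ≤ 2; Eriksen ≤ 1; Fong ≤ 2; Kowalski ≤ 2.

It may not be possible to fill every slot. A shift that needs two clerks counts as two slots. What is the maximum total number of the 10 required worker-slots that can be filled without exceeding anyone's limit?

Total capacity across all clerks is 3+2+2+1+2+2 = 12, and 10 slots are needed, so at most 10 can be filled.
An assignment achieving 10: Shift 1→Haddad, Shift 2→Eriksen+Kowalski, Shift 3→Delgado, Shift 4→Fong, Shift 5→Delgado+Beaumont, Shift 6→Kowalski, Shift 7→Haddad, Shift 8→Delgado.
Loads: Delgado 3/3, Haddad 2/2, Beaumont 1/2, Eriksen 1/1, Fong 1/2, Kowalski 2/2.

10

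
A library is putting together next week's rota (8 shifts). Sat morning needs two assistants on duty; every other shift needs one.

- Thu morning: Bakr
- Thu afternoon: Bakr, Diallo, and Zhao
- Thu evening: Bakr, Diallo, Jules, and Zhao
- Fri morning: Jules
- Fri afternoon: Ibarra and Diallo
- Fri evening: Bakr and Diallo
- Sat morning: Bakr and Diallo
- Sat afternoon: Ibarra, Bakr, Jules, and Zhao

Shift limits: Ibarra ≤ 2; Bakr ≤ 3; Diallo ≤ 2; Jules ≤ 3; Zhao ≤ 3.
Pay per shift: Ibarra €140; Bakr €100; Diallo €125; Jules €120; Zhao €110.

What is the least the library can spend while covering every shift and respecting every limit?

€1000

Thu morning can only be covered by Bakr, so that assignment is forced.
Fri morning can only be covered by Jules, so that assignment is forced.
Sat morning can only be covered by Bakr and Diallo, so that assignment is forced.
Picking the cheapest available assistant for each shift independently would cost €970, but that ignores the shift limits.
An optimal schedule: Thu morning→Bakr, Thu afternoon→Zhao, Thu evening→Zhao, Fri morning→Jules, Fri afternoon→Diallo, Fri evening→Bakr, Sat morning→Bakr+Diallo, Sat afternoon→Zhao.
Total: 100 + 110 + 110 + 120 + 125 + 100 + 100 + 125 + 110 = €1000.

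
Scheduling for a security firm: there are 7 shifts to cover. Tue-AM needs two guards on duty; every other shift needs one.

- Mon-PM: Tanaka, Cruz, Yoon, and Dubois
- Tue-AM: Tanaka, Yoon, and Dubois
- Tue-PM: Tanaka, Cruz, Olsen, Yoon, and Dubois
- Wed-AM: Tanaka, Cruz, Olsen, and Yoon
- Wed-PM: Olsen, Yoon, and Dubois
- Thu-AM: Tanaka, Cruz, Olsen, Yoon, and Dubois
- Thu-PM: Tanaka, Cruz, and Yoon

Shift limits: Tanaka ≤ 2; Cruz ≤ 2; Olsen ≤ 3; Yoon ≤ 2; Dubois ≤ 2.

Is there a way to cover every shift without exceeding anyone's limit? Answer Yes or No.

One valid schedule: Mon-PM→Cruz, Tue-AM→Tanaka+Yoon, Tue-PM→Olsen, Wed-AM→Cruz, Wed-PM→Olsen, Thu-AM→Olsen, Thu-PM→Tanaka.
Loads: Tanaka 2/2, Cruz 2/2, Olsen 3/3, Yoon 1/2, Dubois 0/2 — all within limits.

Yes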